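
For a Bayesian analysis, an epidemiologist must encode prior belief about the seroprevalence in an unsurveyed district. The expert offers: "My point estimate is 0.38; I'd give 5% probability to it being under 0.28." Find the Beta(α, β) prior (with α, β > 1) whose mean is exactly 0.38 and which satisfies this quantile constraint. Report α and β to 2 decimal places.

With mean 0.38 fixed, write α = 0.38s, β = 0.62s where s = α+β.
Need P(θ < 0.28) = 0.05 under Beta(0.38s, 0.62s). Normal approximation: (q−m)/√(m(1−m)/s) ≈ z_{0.05} = -1.64, so s ≈ 0.38·0.62·(-1.64)²/(0.28−0.38)² = 63.7.
At s = 63.7: P(θ<0.28) ≈ 0.045. Adjusting to match 0.05 gives s ≈ 59.99.
So α = 0.38·59.99 ≈ 22.80, β = 0.62·59.99 ≈ 37.19.

α ≈ 22.80, β ≈ 37.19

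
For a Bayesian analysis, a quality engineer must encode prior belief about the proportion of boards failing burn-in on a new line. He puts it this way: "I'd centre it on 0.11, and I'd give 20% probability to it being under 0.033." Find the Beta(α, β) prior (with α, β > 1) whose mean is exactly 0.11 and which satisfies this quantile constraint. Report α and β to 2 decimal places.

α ≈ 1.20, β ≈ 9.74

With mean 0.11 fixed, write α = 0.11s, β = 0.89s where s = α+β.
Need P(θ < 0.033) = 0.2 under Beta(0.11s, 0.89s). Normal approximation: (q−m)/√(m(1−m)/s) ≈ z_{0.2} = -0.842, so s ≈ 0.11·0.89·(-0.842)²/(0.033−0.11)² = 11.7.
At s = 11.7: P(θ<0.033) ≈ 0.187. Adjusting to match 0.2 gives s ≈ 10.95.
So α = 0.11·10.95 ≈ 1.20, β = 0.89·10.95 ≈ 9.74.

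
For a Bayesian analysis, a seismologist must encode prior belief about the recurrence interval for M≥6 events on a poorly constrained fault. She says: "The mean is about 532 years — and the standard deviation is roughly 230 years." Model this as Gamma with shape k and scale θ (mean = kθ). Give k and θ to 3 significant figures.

k ≈ 5.35, θ ≈ 99.4

For Gamma(k, scale θ): mean = kθ, variance = kθ², so CV = 1/√k.
CV = SD/mean = 230/532 = 0.4323, hence k = 1/CV² = 5.35.
Then θ = mean/k = 532/5.35 = 99.4.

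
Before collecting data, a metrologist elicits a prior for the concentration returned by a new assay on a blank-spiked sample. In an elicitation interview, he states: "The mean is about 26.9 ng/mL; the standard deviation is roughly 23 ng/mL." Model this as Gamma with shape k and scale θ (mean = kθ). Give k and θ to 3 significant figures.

k ≈ 1.37, θ ≈ 19.7

For Gamma(k, scale θ): mean = kθ, variance = kθ², so CV = 1/√k.
CV = SD/mean = 23/26.9 = 0.855, hence k = 1/CV² = 1.37.
Then θ = mean/k = 26.9/1.37 = 19.7.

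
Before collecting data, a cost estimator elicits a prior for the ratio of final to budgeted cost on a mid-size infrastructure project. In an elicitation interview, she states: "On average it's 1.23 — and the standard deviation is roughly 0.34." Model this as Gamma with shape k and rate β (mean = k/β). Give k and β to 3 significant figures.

k ≈ 13.1, β ≈ 10.6

For Gamma(k, rate β): mean = k/β, variance = k/β², so CV = 1/√k.
CV = SD/mean = 0.34/1.23 = 0.2764, hence k = 1/CV² = 13.1.
Then β = k/mean = 13.1/1.23 = 10.6.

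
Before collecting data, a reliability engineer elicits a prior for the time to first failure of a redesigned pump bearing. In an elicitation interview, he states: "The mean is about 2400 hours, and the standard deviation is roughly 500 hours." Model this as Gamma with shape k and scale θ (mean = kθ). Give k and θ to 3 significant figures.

For Gamma(k, scale θ): mean = kθ, variance = kθ², so CV = 1/√k.
CV = SD/mean = 500/2400 = 0.2083, hence k = 1/CV² = 23.
Then θ = mean/k = 2400/23 = 104.

k ≈ 23, θ ≈ 104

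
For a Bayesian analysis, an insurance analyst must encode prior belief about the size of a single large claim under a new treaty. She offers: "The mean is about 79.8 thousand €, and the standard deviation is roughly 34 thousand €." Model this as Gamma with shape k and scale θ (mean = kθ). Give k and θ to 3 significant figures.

For Gamma(k, scale θ): mean = kθ, variance = kθ², so CV = 1/√k.
CV = SD/mean = 34/79.8 = 0.4261, hence k = 1/CV² = 5.51.
Then θ = mean/k = 79.8/5.51 = 14.5.

k ≈ 5.51, θ ≈ 14.5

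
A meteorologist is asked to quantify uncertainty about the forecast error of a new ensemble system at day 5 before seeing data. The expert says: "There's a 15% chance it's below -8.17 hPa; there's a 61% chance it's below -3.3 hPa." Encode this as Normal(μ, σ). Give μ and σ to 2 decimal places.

μ = -4.33, σ = 3.70

For Normal(μ,σ), the p-quantile is μ + z_p·σ. Here z_{0.15} = -1.036, z_{0.61} = 0.2793.
So -8.17 = μ − 1.036σ and -3.3 = μ + 0.2793σ.
Subtracting: σ = (-3.3 − -8.17)/(0.2793 − (-1.036)) = 3.70.
Then μ = -8.17 − (-1.036)·3.70 = -4.33.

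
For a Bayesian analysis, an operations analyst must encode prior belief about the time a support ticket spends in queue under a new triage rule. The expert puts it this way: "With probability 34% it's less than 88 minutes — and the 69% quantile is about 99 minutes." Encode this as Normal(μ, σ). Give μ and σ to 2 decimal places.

The p-quantile of Normal(μ,σ) is μ + z_p·σ, with z_{0.34} = -0.4125 and z_{0.69} = 0.4959.
Eliminate σ: μ = (z₂·x₁ − z₁·x₂)/(z₂ − z₁) = (0.4959·88 − (-0.4125)·99)/0.9083 = 93.00.
Then σ = (x₂ − x₁)/(z₂ − z₁) = (99 − 88)/0.9083 = 12.11.

μ = 93.00, σ = 12.11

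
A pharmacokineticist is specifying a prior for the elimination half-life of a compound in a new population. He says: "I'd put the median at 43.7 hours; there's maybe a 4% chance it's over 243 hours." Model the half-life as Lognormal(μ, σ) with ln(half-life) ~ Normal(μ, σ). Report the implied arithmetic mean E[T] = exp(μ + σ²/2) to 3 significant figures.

E[T] ≈ 70.6 hours

If T ~ Lognormal(μ,σ) then ln T ~ Normal(μ,σ), so the p-quantile of ln T is μ + z_p·σ.
ln(43.7) = 3.777 and ln(243) = 5.493; z_{0.5} = 0, z_{0.96} = 1.751.
σ = (5.493 − 3.777)/(1.751 − (0)) = 0.980.
μ = 3.777 − (0)·0.980 = 3.777.
E[T] = exp(μ + σ²/2) = exp(3.777 + 0.4802) = 70.6 hours.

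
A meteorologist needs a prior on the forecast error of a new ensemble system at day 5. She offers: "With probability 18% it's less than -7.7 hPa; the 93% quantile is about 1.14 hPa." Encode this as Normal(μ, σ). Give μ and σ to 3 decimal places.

μ = -4.316, σ = 3.697

The p-quantile of Normal(μ,σ) is μ + z_p·σ, with z_{0.18} = -0.9154 and z_{0.93} = 1.476.
Eliminate σ: μ = (z₂·x₁ − z₁·x₂)/(z₂ − z₁) = (1.476·-7.7 − (-0.9154)·1.14)/2.391 = -4.316.
Then σ = (x₂ − x₁)/(z₂ − z₁) = (1.14 − -7.7)/2.391 = 3.697.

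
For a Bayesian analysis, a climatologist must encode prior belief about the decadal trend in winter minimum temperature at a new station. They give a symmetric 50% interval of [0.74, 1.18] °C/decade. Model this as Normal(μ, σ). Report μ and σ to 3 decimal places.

μ = 0.960, σ = 0.326

A symmetric 50% interval runs μ ± z·σ with z = 0.6745.
Half-width = 0.22, so σ = 0.22/0.6745 = 0.326.
μ is the interval midpoint, 0.960.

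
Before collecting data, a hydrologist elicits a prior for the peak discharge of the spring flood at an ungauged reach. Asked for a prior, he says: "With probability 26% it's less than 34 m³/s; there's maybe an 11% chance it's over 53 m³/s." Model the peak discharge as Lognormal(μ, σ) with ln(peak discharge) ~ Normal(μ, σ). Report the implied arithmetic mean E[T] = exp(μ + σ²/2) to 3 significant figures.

E[T] ≈ 40.7 m³/s

If T ~ Lognormal(μ,σ) then ln T ~ Normal(μ,σ), so the p-quantile of ln T is μ + z_p·σ.
ln(34) = 3.526 and ln(53) = 3.97; z_{0.26} = -0.6433, z_{0.89} = 1.227.
σ = (3.97 − 3.526)/(1.227 − (-0.6433)) = 0.237.
μ = 3.526 − (-0.6433)·0.237 = 3.679.
E[T] = exp(μ + σ²/2) = exp(3.679 + 0.0282) = 40.7 m³/s.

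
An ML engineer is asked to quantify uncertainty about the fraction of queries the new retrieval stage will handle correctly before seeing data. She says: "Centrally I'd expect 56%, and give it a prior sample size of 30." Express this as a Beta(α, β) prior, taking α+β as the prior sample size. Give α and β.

α = 16.8, β = 13.2

Under the effective-sample-size interpretation, Beta(α, β) has prior mean α/(α+β) and prior sample size α+β.
So α+β = 30 and α/(α+β) = 0.56, giving α = 0.56·30 = 16.8 and β = 30 − 16.8 = 13.2.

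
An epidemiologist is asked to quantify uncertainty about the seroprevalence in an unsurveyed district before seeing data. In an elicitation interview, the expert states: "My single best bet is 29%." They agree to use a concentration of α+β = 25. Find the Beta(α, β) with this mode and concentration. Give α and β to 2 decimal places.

For α,β > 1 the Beta mode is (α−1)/(α+β−2). With α+β = 25, the mode is (α−1)/23.
Set (α−1)/23 = 0.29 → α = 1 + 0.29·23 = 7.67.
β = 25 − α = 17.33.

α = 7.67, β = 17.33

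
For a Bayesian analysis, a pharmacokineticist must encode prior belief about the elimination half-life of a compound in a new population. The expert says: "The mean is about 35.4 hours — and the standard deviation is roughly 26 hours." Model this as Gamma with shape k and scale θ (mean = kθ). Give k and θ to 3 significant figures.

For Gamma(k, scale θ): mean = kθ, variance = kθ², so CV = 1/√k.
CV = SD/mean = 26/35.4 = 0.7345, hence k = 1/CV² = 1.85.
Then θ = mean/k = 35.4/1.85 = 19.1.

k ≈ 1.85, θ ≈ 19.1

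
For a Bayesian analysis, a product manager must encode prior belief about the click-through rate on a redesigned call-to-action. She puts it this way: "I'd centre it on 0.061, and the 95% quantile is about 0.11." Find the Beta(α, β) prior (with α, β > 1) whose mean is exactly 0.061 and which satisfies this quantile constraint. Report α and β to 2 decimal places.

With mean 0.061 fixed, write α = 0.061s, β = 0.939s where s = α+β.
Need P(θ < 0.11) = 0.95 under Beta(0.061s, 0.939s). Normal approximation: (q−m)/√(m(1−m)/s) ≈ z_{0.95} = 1.64, so s ≈ 0.061·0.939·(1.64)²/(0.11−0.061)² = 64.5.
At s = 64.5: P(θ<0.11) ≈ 0.933. Adjusting to match 0.95 gives s ≈ 80.40.
So α = 0.061·80.40 ≈ 4.90, β = 0.939·80.40 ≈ 75.50.

α ≈ 4.90, β ≈ 75.50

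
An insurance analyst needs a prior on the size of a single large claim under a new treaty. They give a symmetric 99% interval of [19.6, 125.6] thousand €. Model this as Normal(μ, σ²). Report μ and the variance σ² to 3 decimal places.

A symmetric 99% interval runs μ ± z·σ with z = 2.576.
Half-width = 53, so σ = 53/2.576 = 20.5759 and σ² = 423.368.
μ is the interval midpoint, 72.600.

μ = 72.600, σ² = 423.368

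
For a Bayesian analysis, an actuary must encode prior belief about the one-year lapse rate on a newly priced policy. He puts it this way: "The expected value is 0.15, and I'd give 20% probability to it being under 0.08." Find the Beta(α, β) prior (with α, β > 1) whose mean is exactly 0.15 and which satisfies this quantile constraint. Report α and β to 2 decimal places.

α ≈ 2.84, β ≈ 16.08

With mean 0.15 fixed, write α = 0.15s, β = 0.85s where s = α+β.
Need P(θ < 0.08) = 0.2 under Beta(0.15s, 0.85s). Normal approximation: (q−m)/√(m(1−m)/s) ≈ z_{0.2} = -0.842, so s ≈ 0.15·0.85·(-0.842)²/(0.08−0.15)² = 18.4.
At s = 18.4: P(θ<0.08) ≈ 0.204. Adjusting to match 0.2 gives s ≈ 18.92.
So α = 0.15·18.92 ≈ 2.84, β = 0.85·18.92 ≈ 16.08.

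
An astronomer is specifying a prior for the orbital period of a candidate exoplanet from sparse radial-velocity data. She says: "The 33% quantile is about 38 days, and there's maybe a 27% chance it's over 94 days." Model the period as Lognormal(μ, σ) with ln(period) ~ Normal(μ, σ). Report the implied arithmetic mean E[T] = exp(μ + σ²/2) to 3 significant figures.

If T ~ Lognormal(μ,σ) then ln T ~ Normal(μ,σ), so the p-quantile of ln T is μ + z_p·σ.
ln(38) = 3.638 and ln(94) = 4.543; z_{0.33} = -0.4399, z_{0.73} = 0.6128.
σ = (4.543 − 3.638)/(0.6128 − (-0.4399)) = 0.860.
μ = 3.638 − (-0.4399)·0.860 = 4.016.
E[T] = exp(μ + σ²/2) = exp(4.016 + 0.3701) = 80.3 days.

E[T] ≈ 80.3 days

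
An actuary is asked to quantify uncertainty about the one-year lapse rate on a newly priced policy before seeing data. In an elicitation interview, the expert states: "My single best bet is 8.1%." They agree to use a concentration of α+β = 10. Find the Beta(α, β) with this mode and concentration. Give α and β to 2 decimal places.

For α,β > 1 the Beta mode is (α−1)/(α+β−2). With α+β = 10, the mode is (α−1)/8.
Set (α−1)/8 = 0.081 → α = 1 + 0.081·8 = 1.65.
β = 10 − α = 8.35.

α = 1.65, β = 8.35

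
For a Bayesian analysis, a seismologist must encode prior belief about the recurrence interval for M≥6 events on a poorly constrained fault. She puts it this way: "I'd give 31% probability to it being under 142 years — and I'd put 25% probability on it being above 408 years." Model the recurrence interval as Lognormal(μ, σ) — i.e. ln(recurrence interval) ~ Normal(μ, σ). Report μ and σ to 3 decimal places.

If T ~ Lognormal(μ,σ) then ln T ~ Normal(μ,σ), so the p-quantile of ln T is μ + z_p·σ.
ln(142) = 4.956 and ln(408) = 6.011; z_{0.31} = -0.4959, z_{0.75} = 0.6745.
σ = (6.011 − 4.956)/(0.6745 − (-0.4959)) = 0.902.
μ = 4.956 − (-0.4959)·0.902 = 5.403.

μ ≈ 5.403, σ ≈ 0.902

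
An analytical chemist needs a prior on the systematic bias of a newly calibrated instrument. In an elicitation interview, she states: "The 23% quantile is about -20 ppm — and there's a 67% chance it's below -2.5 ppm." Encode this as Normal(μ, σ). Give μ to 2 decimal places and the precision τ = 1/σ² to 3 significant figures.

μ = -9.03, τ = 0.00454

The p-quantile of Normal(μ,σ) is μ + z_p·σ, with z_{0.23} = -0.7388 and z_{0.67} = 0.4399.
Eliminate σ: μ = (z₂·x₁ − z₁·x₂)/(z₂ − z₁) = (0.4399·-20 − (-0.7388)·-2.5)/1.179 = -9.03.
Then σ = (x₂ − x₁)/(z₂ − z₁) = (-2.5 − -20)/1.179 = 14.85.
Precision τ = 1/σ² = 1/14.85² = 0.00454.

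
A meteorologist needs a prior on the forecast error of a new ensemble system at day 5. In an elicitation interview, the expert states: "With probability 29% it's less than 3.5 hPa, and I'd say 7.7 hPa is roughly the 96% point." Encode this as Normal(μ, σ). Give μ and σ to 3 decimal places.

For Normal(μ,σ), the p-quantile is μ + z_p·σ. Here z_{0.29} = -0.5534, z_{0.96} = 1.751.
So 3.5 = μ − 0.5534σ and 7.7 = μ + 1.751σ.
Subtracting: σ = (7.7 − 3.5)/(1.751 − (-0.5534)) = 1.823.
Then μ = 3.5 − (-0.5534)·1.823 = 4.509.

μ = 4.509, σ = 1.823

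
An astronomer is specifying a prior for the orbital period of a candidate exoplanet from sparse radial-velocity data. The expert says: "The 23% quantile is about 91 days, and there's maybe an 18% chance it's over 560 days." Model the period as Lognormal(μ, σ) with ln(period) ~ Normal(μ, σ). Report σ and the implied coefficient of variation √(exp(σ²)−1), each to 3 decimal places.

σ ≈ 1.098, CV ≈ 1.530

If T ~ Lognormal(μ,σ) then ln T ~ Normal(μ,σ), so the p-quantile of ln T is μ + z_p·σ.
ln(91) = 4.511 and ln(560) = 6.328; z_{0.23} = -0.7388, z_{0.82} = 0.9154.
σ = (6.328 − 4.511)/(0.9154 − (-0.7388)) = 1.098.
μ = 4.511 − (-0.7388)·1.098 = 5.322.
CV = √(exp(σ²)−1) = √(exp(1.2066)−1) = 1.530.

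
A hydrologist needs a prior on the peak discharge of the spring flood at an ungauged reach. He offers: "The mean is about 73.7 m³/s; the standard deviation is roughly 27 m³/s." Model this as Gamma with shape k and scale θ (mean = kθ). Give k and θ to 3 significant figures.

For Gamma(k, scale θ): mean = kθ, variance = kθ², so CV = 1/√k.
CV = SD/mean = 27/73.7 = 0.3664, hence k = 1/CV² = 7.45.
Then θ = mean/k = 73.7/7.45 = 9.89.

k ≈ 7.45, θ ≈ 9.89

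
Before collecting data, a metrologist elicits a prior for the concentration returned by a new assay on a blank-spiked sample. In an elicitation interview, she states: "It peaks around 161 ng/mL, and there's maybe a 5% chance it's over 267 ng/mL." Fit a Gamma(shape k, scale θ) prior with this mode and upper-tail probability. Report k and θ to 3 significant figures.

Gamma(k,θ) with k>1 has mode (k−1)θ, so θ = 161/(k−1).
Need P(X < 267) = 0.95 with θ tied to k this way. Start at k = 2, θ = 161: P(X<267) ≈ 0.494.
Too low — raise k to concentrate. Iterating converges to k ≈ 11.9.
Then θ = 161/(11.9−1) ≈ 14.7.

k ≈ 11.9, θ ≈ 14.7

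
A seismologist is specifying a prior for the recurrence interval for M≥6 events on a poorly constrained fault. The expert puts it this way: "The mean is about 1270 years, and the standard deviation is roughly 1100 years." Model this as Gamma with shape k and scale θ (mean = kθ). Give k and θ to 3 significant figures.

For Gamma(k, scale θ): mean = kθ, variance = kθ², so CV = 1/√k.
CV = SD/mean = 1100/1270 = 0.8661, hence k = 1/CV² = 1.33.
Then θ = mean/k = 1270/1.33 = 953.

k ≈ 1.33, θ ≈ 953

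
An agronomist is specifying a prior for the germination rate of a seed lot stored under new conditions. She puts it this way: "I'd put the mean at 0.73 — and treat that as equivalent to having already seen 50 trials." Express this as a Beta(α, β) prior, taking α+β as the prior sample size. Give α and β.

α = 36.5, β = 13.5

Under the effective-sample-size interpretation, Beta(α, β) has prior mean α/(α+β) and prior sample size α+β.
So α+β = 50 and α/(α+β) = 0.73, giving α = 0.73·50 = 36.5 and β = 50 − 36.5 = 13.5.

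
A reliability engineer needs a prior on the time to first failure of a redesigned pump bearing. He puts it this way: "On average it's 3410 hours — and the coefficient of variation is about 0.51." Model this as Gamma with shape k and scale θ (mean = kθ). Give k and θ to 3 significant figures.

For Gamma(k, scale θ): mean = kθ, variance = kθ², so CV = 1/√k.
CV = 0.51, hence k = 1/CV² = 3.84.
Then θ = mean/k = 3410/3.84 = 887.

k ≈ 3.84, θ ≈ 887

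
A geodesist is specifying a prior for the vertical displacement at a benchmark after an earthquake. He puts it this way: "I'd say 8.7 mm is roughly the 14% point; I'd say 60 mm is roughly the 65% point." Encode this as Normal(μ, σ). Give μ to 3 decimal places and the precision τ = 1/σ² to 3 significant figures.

The p-quantile of Normal(μ,σ) is μ + z_p·σ, with z_{0.14} = -1.08 and z_{0.65} = 0.3853.
Eliminate σ: μ = (z₂·x₁ − z₁·x₂)/(z₂ − z₁) = (0.3853·8.7 − (-1.08)·60)/1.466 = 46.513.
Then σ = (x₂ − x₁)/(z₂ − z₁) = (60 − 8.7)/1.466 = 35.002.
Precision τ = 1/σ² = 1/35² = 0.000816.

μ = 46.513, τ = 0.000816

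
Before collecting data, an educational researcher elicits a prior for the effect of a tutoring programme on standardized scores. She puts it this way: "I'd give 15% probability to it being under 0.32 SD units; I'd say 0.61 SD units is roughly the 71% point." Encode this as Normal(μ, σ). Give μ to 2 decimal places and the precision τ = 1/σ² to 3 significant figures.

The p-quantile of Normal(μ,σ) is μ + z_p·σ, with z_{0.15} = -1.036 and z_{0.71} = 0.5534.
Eliminate σ: μ = (z₂·x₁ − z₁·x₂)/(z₂ − z₁) = (0.5534·0.32 − (-1.036)·0.61)/1.59 = 0.51.
Then σ = (x₂ − x₁)/(z₂ − z₁) = (0.61 − 0.32)/1.59 = 0.18.
Precision τ = 1/σ² = 1/0.1824² = 30.1.

μ = 0.51, τ = 30.1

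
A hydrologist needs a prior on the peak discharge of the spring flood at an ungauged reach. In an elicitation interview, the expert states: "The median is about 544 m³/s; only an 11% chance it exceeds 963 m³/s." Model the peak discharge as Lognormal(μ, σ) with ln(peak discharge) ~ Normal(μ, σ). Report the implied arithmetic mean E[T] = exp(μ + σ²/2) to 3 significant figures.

E[T] ≈ 606 m³/s

If T ~ Lognormal(μ,σ) then ln T ~ Normal(μ,σ), so the p-quantile of ln T is μ + z_p·σ.
ln(544) = 6.299 and ln(963) = 6.87; z_{0.5} = 0, z_{0.89} = 1.227.
σ = (6.87 − 6.299)/(1.227 − (0)) = 0.466.
μ = 6.299 − (0)·0.466 = 6.299.
E[T] = exp(μ + σ²/2) = exp(6.299 + 0.1084) = 606 m³/s.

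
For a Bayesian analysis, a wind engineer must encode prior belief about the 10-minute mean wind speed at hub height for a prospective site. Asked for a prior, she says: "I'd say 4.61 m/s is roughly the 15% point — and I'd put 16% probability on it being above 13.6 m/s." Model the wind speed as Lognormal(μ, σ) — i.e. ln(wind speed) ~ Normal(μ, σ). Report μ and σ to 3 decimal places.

If T ~ Lognormal(μ,σ) then ln T ~ Normal(μ,σ), so the p-quantile of ln T is μ + z_p·σ.
ln(4.61) = 1.528 and ln(13.6) = 2.61; z_{0.15} = -1.036, z_{0.84} = 0.9945.
σ = (2.61 − 1.528)/(0.9945 − (-1.036)) = 0.533.
μ = 1.528 − (-1.036)·0.533 = 2.080.

μ ≈ 2.080, σ ≈ 0.533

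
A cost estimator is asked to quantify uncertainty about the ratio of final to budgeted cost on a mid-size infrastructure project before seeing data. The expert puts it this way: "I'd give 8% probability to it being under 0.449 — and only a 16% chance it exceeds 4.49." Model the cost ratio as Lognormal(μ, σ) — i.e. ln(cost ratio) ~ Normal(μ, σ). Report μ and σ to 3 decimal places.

μ ≈ 0.548, σ ≈ 0.960

If T ~ Lognormal(μ,σ) then ln T ~ Normal(μ,σ), so the p-quantile of ln T is μ + z_p·σ.
ln(0.449) = -0.8007 and ln(4.49) = 1.502; z_{0.08} = -1.405, z_{0.84} = 0.9945.
σ = (1.502 − -0.8007)/(0.9945 − (-1.405)) = 0.960.
μ = -0.8007 − (-1.405)·0.960 = 0.548.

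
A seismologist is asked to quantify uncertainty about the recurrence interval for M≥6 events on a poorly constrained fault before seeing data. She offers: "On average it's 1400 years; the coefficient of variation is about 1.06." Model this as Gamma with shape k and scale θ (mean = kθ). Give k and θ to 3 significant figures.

For Gamma(k, scale θ): mean = kθ, variance = kθ², so CV = 1/√k.
CV = 1.06, hence k = 1/CV² = 0.89.
Then θ = mean/k = 1400/0.89 = 1570.

k ≈ 0.89, θ ≈ 1570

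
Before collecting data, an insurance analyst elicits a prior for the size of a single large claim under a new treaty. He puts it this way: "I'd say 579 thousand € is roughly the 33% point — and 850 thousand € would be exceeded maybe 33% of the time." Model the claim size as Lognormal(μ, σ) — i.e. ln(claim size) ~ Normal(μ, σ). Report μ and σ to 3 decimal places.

μ ≈ 6.553, σ ≈ 0.436

If T ~ Lognormal(μ,σ) then ln T ~ Normal(μ,σ), so the p-quantile of ln T is μ + z_p·σ.
ln(579) = 6.361 and ln(850) = 6.745; z_{0.33} = -0.4399, z_{0.67} = 0.4399.
σ = (6.745 − 6.361)/(0.4399 − (-0.4399)) = 0.436.
μ = 6.361 − (-0.4399)·0.436 = 6.553.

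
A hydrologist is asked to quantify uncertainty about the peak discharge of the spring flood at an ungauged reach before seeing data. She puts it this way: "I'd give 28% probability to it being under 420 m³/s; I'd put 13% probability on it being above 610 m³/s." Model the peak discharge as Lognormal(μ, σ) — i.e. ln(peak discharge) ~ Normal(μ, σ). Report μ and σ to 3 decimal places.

If T ~ Lognormal(μ,σ) then ln T ~ Normal(μ,σ), so the p-quantile of ln T is μ + z_p·σ.
ln(420) = 6.04 and ln(610) = 6.413; z_{0.28} = -0.5828, z_{0.87} = 1.126.
σ = (6.413 − 6.04)/(1.126 − (-0.5828)) = 0.218.
μ = 6.04 − (-0.5828)·0.218 = 6.168.

μ ≈ 6.168, σ ≈ 0.218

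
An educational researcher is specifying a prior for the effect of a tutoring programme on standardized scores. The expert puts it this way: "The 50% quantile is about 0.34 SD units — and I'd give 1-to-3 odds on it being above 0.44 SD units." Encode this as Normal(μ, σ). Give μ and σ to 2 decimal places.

For Normal(μ,σ), the p-quantile is μ + z_p·σ. Here z_{0.5} = 0, z_{0.75} = 0.6745.
So 0.34 = μ + 0σ and 0.44 = μ + 0.6745σ.
Subtracting: σ = (0.44 − 0.34)/(0.6745 − (0)) = 0.15.
Then μ = 0.34 − (0)·0.15 = 0.34.

μ = 0.34, σ = 0.15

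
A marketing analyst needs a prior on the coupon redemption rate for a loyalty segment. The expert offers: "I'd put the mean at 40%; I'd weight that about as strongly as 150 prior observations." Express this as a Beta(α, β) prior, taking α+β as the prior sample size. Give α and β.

Under the effective-sample-size interpretation, Beta(α, β) has prior mean α/(α+β) and prior sample size α+β.
So α+β = 150 and α/(α+β) = 0.4, giving α = 0.4·150 = 60 and β = 150 − 60 = 90.

α = 60, β = 90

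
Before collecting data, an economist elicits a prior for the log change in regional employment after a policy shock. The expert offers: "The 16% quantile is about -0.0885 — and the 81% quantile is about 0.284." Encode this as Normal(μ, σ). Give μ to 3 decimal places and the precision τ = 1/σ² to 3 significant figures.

The p-quantile of Normal(μ,σ) is μ + z_p·σ, with z_{0.16} = -0.9945 and z_{0.81} = 0.8779.
Eliminate σ: μ = (z₂·x₁ − z₁·x₂)/(z₂ − z₁) = (0.8779·-0.0885 − (-0.9945)·0.284)/1.872 = 0.109.
Then σ = (x₂ − x₁)/(z₂ − z₁) = (0.284 − -0.0885)/1.872 = 0.199.
Precision τ = 1/σ² = 1/0.1989² = 25.3.

μ = 0.109, τ = 25.3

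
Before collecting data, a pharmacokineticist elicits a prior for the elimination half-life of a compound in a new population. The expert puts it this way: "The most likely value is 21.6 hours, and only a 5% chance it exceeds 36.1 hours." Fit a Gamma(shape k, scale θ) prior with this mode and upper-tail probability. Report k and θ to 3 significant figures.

k ≈ 11.6, θ ≈ 2.04

Gamma(k,θ) with k>1 has mode (k−1)θ, so θ = 21.6/(k−1).
Need P(X < 36.1) = 0.95 with θ tied to k this way. Start at k = 2, θ = 21.6: P(X<36.1) ≈ 0.498.
Too low — raise k to concentrate. Iterating converges to k ≈ 11.6.
Then θ = 21.6/(11.6−1) ≈ 2.04.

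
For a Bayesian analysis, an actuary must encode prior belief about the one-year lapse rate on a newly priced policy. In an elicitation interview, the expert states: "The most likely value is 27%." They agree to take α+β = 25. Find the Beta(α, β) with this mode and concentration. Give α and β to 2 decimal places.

α = 7.21, β = 17.79

For α,β > 1 the Beta mode is (α−1)/(α+β−2). With α+β = 25, the mode is (α−1)/23.
Set (α−1)/23 = 0.27 → α = 1 + 0.27·23 = 7.21.
β = 25 − α = 17.79.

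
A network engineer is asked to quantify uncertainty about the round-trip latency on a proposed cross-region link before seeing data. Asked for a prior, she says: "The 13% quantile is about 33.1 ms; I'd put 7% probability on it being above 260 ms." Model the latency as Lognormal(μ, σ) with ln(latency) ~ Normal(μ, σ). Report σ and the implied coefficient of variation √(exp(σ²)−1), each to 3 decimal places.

If T ~ Lognormal(μ,σ) then ln T ~ Normal(μ,σ), so the p-quantile of ln T is μ + z_p·σ.
ln(33.1) = 3.5 and ln(260) = 5.561; z_{0.13} = -1.126, z_{0.93} = 1.476.
σ = (5.561 − 3.5)/(1.476 − (-1.126)) = 0.792.
μ = 3.5 − (-1.126)·0.792 = 4.392.
CV = √(exp(σ²)−1) = √(exp(0.6274)−1) = 0.934.

σ ≈ 0.792, CV ≈ 0.934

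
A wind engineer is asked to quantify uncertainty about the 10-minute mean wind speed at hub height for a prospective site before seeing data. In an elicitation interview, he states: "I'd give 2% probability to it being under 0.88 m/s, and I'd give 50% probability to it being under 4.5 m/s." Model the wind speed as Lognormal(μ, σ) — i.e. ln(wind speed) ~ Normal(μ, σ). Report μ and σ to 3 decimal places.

μ ≈ 1.504, σ ≈ 0.795

If T ~ Lognormal(μ,σ) then ln T ~ Normal(μ,σ), so the p-quantile of ln T is μ + z_p·σ.
ln(0.88) = -0.1278 and ln(4.5) = 1.504; z_{0.02} = -2.054, z_{0.5} = 0.
σ = (1.504 − -0.1278)/(0 − (-2.054)) = 0.795.
μ = -0.1278 − (-2.054)·0.795 = 1.504.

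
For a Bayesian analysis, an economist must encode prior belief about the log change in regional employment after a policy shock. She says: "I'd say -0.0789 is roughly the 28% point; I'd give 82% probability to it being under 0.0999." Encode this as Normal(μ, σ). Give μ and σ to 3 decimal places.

For Normal(μ,σ), the p-quantile is μ + z_p·σ. Here z_{0.28} = -0.5828, z_{0.82} = 0.9154.
So -0.0789 = μ − 0.5828σ and 0.0999 = μ + 0.9154σ.
Subtracting: σ = (0.0999 − -0.0789)/(0.9154 − (-0.5828)) = 0.119.
Then μ = -0.0789 − (-0.5828)·0.119 = -0.009.

μ = -0.009, σ = 0.119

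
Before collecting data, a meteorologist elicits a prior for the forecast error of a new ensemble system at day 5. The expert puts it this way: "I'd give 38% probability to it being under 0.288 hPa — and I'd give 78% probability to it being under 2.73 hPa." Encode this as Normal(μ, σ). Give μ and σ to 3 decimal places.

The p-quantile of Normal(μ,σ) is μ + z_p·σ, with z_{0.38} = -0.3055 and z_{0.78} = 0.7722.
Eliminate σ: μ = (z₂·x₁ − z₁·x₂)/(z₂ − z₁) = (0.7722·0.288 − (-0.3055)·2.73)/1.078 = 0.980.
Then σ = (x₂ − x₁)/(z₂ − z₁) = (2.73 − 0.288)/1.078 = 2.266.

μ = 0.980, σ = 2.266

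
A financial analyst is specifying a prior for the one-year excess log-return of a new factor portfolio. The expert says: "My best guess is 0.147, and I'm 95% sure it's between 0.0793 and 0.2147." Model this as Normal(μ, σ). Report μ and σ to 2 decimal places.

μ = 0.15, σ = 0.03

A symmetric 95% interval runs μ ± z·σ with z = 1.96.
Half-width = 0.0677, so σ = 0.0677/1.96 = 0.03.
μ is the stated best guess, 0.15.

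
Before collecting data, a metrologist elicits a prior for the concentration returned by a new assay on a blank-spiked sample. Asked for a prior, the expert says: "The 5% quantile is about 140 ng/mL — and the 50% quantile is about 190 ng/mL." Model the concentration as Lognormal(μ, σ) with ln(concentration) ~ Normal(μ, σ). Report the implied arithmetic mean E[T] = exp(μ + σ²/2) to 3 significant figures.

E[T] ≈ 193 ng/mL

If T ~ Lognormal(μ,σ) then ln T ~ Normal(μ,σ), so the p-quantile of ln T is μ + z_p·σ.
ln(140) = 4.942 and ln(190) = 5.247; z_{0.05} = -1.645, z_{0.5} = 0.
σ = (5.247 − 4.942)/(0 − (-1.645)) = 0.186.
μ = 4.942 − (-1.645)·0.186 = 5.247.
E[T] = exp(μ + σ²/2) = exp(5.247 + 0.0172) = 193 ng/mL.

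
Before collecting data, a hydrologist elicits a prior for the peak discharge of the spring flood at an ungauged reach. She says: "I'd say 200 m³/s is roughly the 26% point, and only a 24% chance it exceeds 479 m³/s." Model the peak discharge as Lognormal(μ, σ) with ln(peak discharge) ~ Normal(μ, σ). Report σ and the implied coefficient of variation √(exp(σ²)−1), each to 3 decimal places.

If T ~ Lognormal(μ,σ) then ln T ~ Normal(μ,σ), so the p-quantile of ln T is μ + z_p·σ.
ln(200) = 5.298 and ln(479) = 6.172; z_{0.26} = -0.6433, z_{0.76} = 0.7063.
σ = (6.172 − 5.298)/(0.7063 − (-0.6433)) = 0.647.
μ = 5.298 − (-0.6433)·0.647 = 5.715.
CV = √(exp(σ²)−1) = √(exp(0.4188)−1) = 0.721.

σ ≈ 0.647, CV ≈ 0.721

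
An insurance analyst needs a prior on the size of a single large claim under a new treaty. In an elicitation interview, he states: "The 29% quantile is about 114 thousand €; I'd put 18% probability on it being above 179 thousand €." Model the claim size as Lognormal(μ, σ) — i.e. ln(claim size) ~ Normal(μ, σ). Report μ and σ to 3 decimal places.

μ ≈ 4.906, σ ≈ 0.307

If T ~ Lognormal(μ,σ) then ln T ~ Normal(μ,σ), so the p-quantile of ln T is μ + z_p·σ.
ln(114) = 4.736 and ln(179) = 5.187; z_{0.29} = -0.5534, z_{0.82} = 0.9154.
σ = (5.187 − 4.736)/(0.9154 − (-0.5534)) = 0.307.
μ = 4.736 − (-0.5534)·0.307 = 4.906.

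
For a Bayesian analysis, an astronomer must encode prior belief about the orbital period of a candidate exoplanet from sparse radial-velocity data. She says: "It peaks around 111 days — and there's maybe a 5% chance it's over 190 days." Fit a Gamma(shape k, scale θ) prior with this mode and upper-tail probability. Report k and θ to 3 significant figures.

k ≈ 10.7, θ ≈ 11.5

Gamma(k,θ) with k>1 has mode (k−1)θ, so θ = 111/(k−1).
Need P(X < 190) = 0.95 with θ tied to k this way. Start at k = 2, θ = 111: P(X<190) ≈ 0.510.
Too low — raise k to concentrate. Iterating converges to k ≈ 10.7.
Then θ = 111/(10.7−1) ≈ 11.5.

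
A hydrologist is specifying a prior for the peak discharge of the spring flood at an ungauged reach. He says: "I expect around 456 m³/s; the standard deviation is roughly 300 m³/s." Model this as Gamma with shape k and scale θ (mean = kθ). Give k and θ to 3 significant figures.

For Gamma(k, scale θ): mean = kθ, variance = kθ², so CV = 1/√k.
CV = SD/mean = 300/456 = 0.6579, hence k = 1/CV² = 2.31.
Then θ = mean/k = 456/2.31 = 197.

k ≈ 2.31, θ ≈ 197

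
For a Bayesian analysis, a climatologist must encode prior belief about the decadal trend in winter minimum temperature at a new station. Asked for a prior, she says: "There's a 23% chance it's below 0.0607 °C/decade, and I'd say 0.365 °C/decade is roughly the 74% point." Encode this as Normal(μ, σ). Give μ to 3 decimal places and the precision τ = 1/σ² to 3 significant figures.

For Normal(μ,σ), the p-quantile is μ + z_p·σ. Here z_{0.23} = -0.7388, z_{0.74} = 0.6433.
So 0.0607 = μ − 0.7388σ and 0.365 = μ + 0.6433σ.
Subtracting: σ = (0.365 − 0.0607)/(0.6433 − (-0.7388)) = 0.220.
Then μ = 0.0607 − (-0.7388)·0.220 = 0.223.
Precision τ = 1/σ² = 1/0.2202² = 20.6.

μ = 0.223, τ = 20.6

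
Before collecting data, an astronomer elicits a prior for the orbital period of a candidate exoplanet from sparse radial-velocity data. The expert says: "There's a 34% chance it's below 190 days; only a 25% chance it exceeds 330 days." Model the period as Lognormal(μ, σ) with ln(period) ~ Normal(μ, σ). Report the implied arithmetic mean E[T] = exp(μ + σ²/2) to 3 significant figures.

E[T] ≈ 267 days

If T ~ Lognormal(μ,σ) then ln T ~ Normal(μ,σ), so the p-quantile of ln T is μ + z_p·σ.
ln(190) = 5.247 and ln(330) = 5.799; z_{0.34} = -0.4125, z_{0.75} = 0.6745.
σ = (5.799 − 5.247)/(0.6745 − (-0.4125)) = 0.508.
μ = 5.247 − (-0.4125)·0.508 = 5.457.
E[T] = exp(μ + σ²/2) = exp(5.457 + 0.1290) = 267 days.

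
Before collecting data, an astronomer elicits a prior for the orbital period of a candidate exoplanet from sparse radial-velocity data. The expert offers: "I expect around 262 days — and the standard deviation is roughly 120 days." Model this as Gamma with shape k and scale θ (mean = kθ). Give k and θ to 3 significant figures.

For Gamma(k, scale θ): mean = kθ, variance = kθ², so CV = 1/√k.
CV = SD/mean = 120/262 = 0.458, hence k = 1/CV² = 4.77.
Then θ = mean/k = 262/4.77 = 55.

k ≈ 4.77, θ ≈ 55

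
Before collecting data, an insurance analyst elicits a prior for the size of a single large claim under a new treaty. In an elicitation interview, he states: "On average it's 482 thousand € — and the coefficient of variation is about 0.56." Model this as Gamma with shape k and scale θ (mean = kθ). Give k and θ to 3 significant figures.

For Gamma(k, scale θ): mean = kθ, variance = kθ², so CV = 1/√k.
CV = 0.56, hence k = 1/CV² = 3.19.
Then θ = mean/k = 482/3.19 = 151.

k ≈ 3.19, θ ≈ 151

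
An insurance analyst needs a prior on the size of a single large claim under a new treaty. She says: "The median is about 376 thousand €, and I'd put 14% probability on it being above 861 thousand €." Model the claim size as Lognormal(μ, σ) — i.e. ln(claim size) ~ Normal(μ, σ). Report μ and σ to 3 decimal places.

If T ~ Lognormal(μ,σ) then ln T ~ Normal(μ,σ), so the p-quantile of ln T is μ + z_p·σ.
ln(376) = 5.93 and ln(861) = 6.758; z_{0.5} = 0, z_{0.86} = 1.08.
σ = (6.758 − 5.93)/(1.08 − (0)) = 0.767.
μ = 5.93 − (0)·0.767 = 5.930.

μ ≈ 5.930, σ ≈ 0.767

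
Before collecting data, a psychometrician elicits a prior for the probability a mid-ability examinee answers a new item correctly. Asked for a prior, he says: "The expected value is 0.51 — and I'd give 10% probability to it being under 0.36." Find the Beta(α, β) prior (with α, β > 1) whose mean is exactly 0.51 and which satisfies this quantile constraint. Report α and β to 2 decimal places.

α ≈ 9.16, β ≈ 8.80

With mean 0.51 fixed, write α = 0.51s, β = 0.49s where s = α+β.
Need P(θ < 0.36) = 0.1 under Beta(0.51s, 0.49s). Normal approximation: (q−m)/√(m(1−m)/s) ≈ z_{0.1} = -1.28, so s ≈ 0.51·0.49·(-1.28)²/(0.36−0.51)² = 18.2.
At s = 18.2: P(θ<0.36) ≈ 0.098. Adjusting to match 0.1 gives s ≈ 17.96.
So α = 0.51·17.96 ≈ 9.16, β = 0.49·17.96 ≈ 8.80.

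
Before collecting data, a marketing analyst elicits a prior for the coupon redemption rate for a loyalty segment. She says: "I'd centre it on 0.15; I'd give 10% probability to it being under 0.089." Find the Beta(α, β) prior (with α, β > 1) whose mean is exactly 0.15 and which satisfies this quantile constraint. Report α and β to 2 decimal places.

α ≈ 7.41, β ≈ 42.02

With mean 0.15 fixed, write α = 0.15s, β = 0.85s where s = α+β.
Need P(θ < 0.089) = 0.1 under Beta(0.15s, 0.85s). Normal approximation: (q−m)/√(m(1−m)/s) ≈ z_{0.1} = -1.28, so s ≈ 0.15·0.85·(-1.28)²/(0.089−0.15)² = 56.3.
At s = 56.3: P(θ<0.089) ≈ 0.084. Adjusting to match 0.1 gives s ≈ 49.43.
So α = 0.15·49.43 ≈ 7.41, β = 0.85·49.43 ≈ 42.02.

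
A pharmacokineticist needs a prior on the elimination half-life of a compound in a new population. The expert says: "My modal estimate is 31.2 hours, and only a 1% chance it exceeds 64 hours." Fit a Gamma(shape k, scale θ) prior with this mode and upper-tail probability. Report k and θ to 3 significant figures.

k ≈ 10.5, θ ≈ 3.29

Gamma(k,θ) with k>1 has mode (k−1)θ, so θ = 31.2/(k−1).
Need P(X < 64) = 0.99 with θ tied to k this way. Start at k = 2, θ = 31.2: P(X<64) ≈ 0.608.
Too low — raise k to concentrate. Iterating converges to k ≈ 10.5.
Then θ = 31.2/(10.5−1) ≈ 3.29.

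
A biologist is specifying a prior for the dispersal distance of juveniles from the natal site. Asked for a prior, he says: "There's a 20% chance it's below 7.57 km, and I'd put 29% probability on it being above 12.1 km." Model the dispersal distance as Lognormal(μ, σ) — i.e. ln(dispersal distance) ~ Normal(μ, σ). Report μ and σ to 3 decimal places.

If T ~ Lognormal(μ,σ) then ln T ~ Normal(μ,σ), so the p-quantile of ln T is μ + z_p·σ.
ln(7.57) = 2.024 and ln(12.1) = 2.493; z_{0.2} = -0.8416, z_{0.71} = 0.5534.
σ = (2.493 − 2.024)/(0.5534 − (-0.8416)) = 0.336.
μ = 2.024 − (-0.8416)·0.336 = 2.307.

μ ≈ 2.307, σ ≈ 0.336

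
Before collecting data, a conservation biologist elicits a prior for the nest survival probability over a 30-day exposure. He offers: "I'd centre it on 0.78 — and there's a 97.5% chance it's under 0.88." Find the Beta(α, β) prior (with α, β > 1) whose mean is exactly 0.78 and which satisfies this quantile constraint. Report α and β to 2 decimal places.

With mean 0.78 fixed, write α = 0.78s, β = 0.22s where s = α+β.
Need P(θ < 0.88) = 0.975 under Beta(0.78s, 0.22s). Normal approximation: (q−m)/√(m(1−m)/s) ≈ z_{0.975} = 1.96, so s ≈ 0.78·0.22·(1.96)²/(0.88−0.78)² = 65.9.
At s = 65.9: P(θ<0.88) ≈ 0.986. Adjusting to match 0.975 gives s ≈ 52.66.
So α = 0.78·52.66 ≈ 41.07, β = 0.22·52.66 ≈ 11.59.

α ≈ 41.07, β ≈ 11.59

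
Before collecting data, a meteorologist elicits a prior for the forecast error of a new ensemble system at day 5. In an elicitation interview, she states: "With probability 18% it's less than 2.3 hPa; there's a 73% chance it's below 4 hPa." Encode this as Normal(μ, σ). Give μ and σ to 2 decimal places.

For Normal(μ,σ), the p-quantile is μ + z_p·σ. Here z_{0.18} = -0.9154, z_{0.73} = 0.6128.
So 2.3 = μ − 0.9154σ and 4 = μ + 0.6128σ.
Subtracting: σ = (4 − 2.3)/(0.6128 − (-0.9154)) = 1.11.
Then μ = 2.3 − (-0.9154)·1.11 = 3.32.

μ = 3.32, σ = 1.11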